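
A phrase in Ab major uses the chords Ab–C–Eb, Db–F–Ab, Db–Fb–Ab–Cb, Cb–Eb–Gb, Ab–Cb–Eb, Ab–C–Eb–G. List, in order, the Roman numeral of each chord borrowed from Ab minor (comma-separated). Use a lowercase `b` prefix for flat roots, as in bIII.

iv7, bIII, i

In Ab major the diatonic chords are Ab, Bbm, Cm, Db, Eb, Fm, Gdim. Ab–C–Eb = Ab, Db–F–Ab = Db and Ab–C–Eb–G = Abmaj7 all belong to that set. Db–Fb–Ab–Cb doesn't fit — on degree 4 Ab major would have Db (IV). Dbm7 is the degree-4 chord of Ab minor, so it is the borrowed iv7. Cb–Eb–Gb doesn't fit — on degree 3 Ab major would have Cm (iii). Cb is the degree-3 chord of Ab minor, so it is the borrowed bIII. Ab–Cb–Eb is not: scale degree 1 in Ab major carries Ab (I). In Ab minor the chord on that degree is Abm, so here it functions as i, borrowed from the parallel minor.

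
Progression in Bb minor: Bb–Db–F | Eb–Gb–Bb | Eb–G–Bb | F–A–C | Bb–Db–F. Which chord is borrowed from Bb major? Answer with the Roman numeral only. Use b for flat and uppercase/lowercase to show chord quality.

In Bb minor (with V from harmonic minor) the diatonic chords are Bbm, Cdim, Db, Ebm, F, Gb, Ab. Of the given chords, Bb–Db–F = Bbm, Eb–Gb–Bb = Ebm and F–A–C = F are diatonic. But Eb–G–Bb is foreign: the diatonic iv on degree 4 is Ebm, whereas Eb comes from Bb major. It is labeled IV.

IV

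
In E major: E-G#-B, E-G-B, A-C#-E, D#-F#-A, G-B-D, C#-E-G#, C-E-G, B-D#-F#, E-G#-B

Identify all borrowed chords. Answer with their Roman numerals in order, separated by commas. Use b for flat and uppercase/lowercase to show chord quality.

E major has the diatonic set E, F#m, G#m, A, B, C#m, D#dim. E–G#–B = E, A–C#–E = A, D#–F#–A = D#dim, C#–E–G# = C#m and B–D#–F# = B all belong to that set. E–G–B doesn't fit — on degree 1 E major would have E (I). Em is the degree-1 chord of E minor, so it is the borrowed i. But G–B–D is foreign: the diatonic iii on degree 3 is G#m, whereas G comes from E minor. It is labeled bIII. But C–E–G is foreign: the diatonic vi on degree 6 is C#m, whereas C comes from E minor. It is labeled bVI.

i, bIII, bVI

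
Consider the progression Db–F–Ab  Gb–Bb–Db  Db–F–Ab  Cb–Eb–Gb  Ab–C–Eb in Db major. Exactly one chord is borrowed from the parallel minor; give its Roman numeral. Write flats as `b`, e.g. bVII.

bVII

In Db major the diatonic chords are Db, Ebm, Fm, Gb, Ab, Bbm, Cdim. Db–F–Ab = Db, Gb–Bb–Db = Gb and Ab–C–Eb = Ab all belong to that set. But Cb–Eb–Gb is foreign: the diatonic vii° on degree 7 is Cdim, whereas Cb comes from Db minor. It is labeled bVII.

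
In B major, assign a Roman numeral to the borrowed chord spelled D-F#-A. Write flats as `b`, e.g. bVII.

In B major scale degree 3 is D#; D is its lowered form, from B minor. D–F#–A is a major chord — the form found in B minor, not the diatonic iii (D#m). Borrowed into B major it is written bIII.

bIII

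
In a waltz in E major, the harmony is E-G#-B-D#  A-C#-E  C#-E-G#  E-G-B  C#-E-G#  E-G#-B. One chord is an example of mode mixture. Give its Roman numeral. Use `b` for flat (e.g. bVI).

E major has the diatonic set E, F#m, G#m, A, B, C#m, D#dim. Of the given chords, E–G#–B–D# = Emaj7, A–C#–E = A, C#–E–G# = C#m and E–G#–B = E are diatonic. But E–G–B is foreign: the diatonic I on degree 1 is E, whereas Em comes from E minor. It is labeled i.

i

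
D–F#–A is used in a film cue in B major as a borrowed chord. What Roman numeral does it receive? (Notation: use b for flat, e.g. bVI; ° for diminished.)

bIII

D is the lowered form of scale degree 3 in B major (the diatonic degree 3 is D#). Diatonically B major has D#m (iii) on that degree; D–F#–A is instead the major chord native to B minor, so it takes the label bIII.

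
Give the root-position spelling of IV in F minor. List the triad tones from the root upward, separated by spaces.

IV is built on scale degree 4, which is Bb in both F minor and its parallel. In F major the chord on Bb is Bb–D–F.

Bb D F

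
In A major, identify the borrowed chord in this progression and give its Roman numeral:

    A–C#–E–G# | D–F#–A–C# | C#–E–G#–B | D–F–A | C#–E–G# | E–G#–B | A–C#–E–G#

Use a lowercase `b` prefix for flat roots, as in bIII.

A major has the diatonic set A, Bm, C#m, D, E, F#m, G#dim. Of the given chords, A–C#–E–G# = Amaj7, D–F#–A–C# = Dmaj7, C#–E–G#–B = C#m7, C#–E–G# = C#m and E–G#–B = E are diatonic. But D–F–A is foreign: the diatonic IV on degree 4 is D, whereas Dm comes from A minor. It is labeled iv.

iv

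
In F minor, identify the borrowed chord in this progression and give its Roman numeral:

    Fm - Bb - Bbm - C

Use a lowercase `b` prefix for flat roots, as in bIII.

F minor has the diatonic set Fm, Gdim, Ab, Bbm, C, Db, Eb (with V from harmonic minor). Fm, Bbm and C are all diatonic. Bb (Bb–D–F) is not: scale degree 4 in F minor carries Bbm (iv). In F major the chord on that degree is Bb, so here it functions as IV, borrowed from the parallel major.

IV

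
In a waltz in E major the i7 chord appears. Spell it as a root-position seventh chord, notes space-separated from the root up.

E G B D

i7 is built on scale degree 1, which is E in both E major and its parallel. Building the minor-seventh chord from the parallel minor on E: E–G–B–D.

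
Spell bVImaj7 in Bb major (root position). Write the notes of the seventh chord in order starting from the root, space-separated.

Scale degree 6 in Bb major is G. bVImaj7 uses the lowered form, Gb, taken from Bb minor. Stacking thirds in Bb minor on Gb gives Gb–Bb–Db–F.

Gb Bb Db F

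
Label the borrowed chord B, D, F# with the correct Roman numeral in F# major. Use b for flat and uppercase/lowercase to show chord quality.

iv

The root B is the diatonic 4th degree of F# major; the borrowing shows in the chord quality. The diatonic chord on degree 4 would be B (IV), but B–D–F# is the minor chord from F# minor. As a borrowed chord it is labeled iv.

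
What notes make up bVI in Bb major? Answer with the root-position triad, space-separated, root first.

The root of bVI is the lowered 6th degree: G becomes Gb. Stacking thirds in Bb minor on Gb gives Gb–Bb–Db.

Gb Bb Db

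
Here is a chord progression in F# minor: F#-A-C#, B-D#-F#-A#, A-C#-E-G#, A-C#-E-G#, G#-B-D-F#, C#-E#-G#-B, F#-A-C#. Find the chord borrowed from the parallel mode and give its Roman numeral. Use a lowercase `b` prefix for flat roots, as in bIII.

IVmaj7

In F# minor (with V from harmonic minor) the diatonic chords are F#m, G#dim, A, Bm, C#, D, E. Of the given chords, F#–A–C# = F#m, A–C#–E–G# = Amaj7, G#–B–D–F# = G#m7b5 and C#–E#–G#–B = C#7 are diatonic. B–D#–F#–A# doesn't fit — on degree 4 F# minor would have Bm (iv). Bmaj7 is the degree-4 chord of F# major, so it is the borrowed IVmaj7.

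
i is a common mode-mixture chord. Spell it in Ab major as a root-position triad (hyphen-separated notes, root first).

i is built on scale degree 1, which is Ab in both Ab major and its parallel. Building the minor chord from the parallel minor on Ab: Ab–Cb–Eb.

Ab-Cb-Eb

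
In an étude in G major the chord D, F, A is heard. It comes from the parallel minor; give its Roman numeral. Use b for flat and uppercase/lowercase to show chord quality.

D is scale degree 5 in G major. Diatonically G major has D (V) on that degree; D–F–A is instead the minor chord native to G minor, so it takes the label v.

v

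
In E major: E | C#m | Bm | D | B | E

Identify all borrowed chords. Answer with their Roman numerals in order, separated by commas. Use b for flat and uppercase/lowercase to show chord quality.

In E major the diatonic chords are E, F#m, G#m, A, B, C#m, D#dim. E, C#m and B all belong to that set. Bm (B–D–F#) doesn't fit — on degree 5 E major would have B (V). Bm is the degree-5 chord of E minor, so it is the borrowed v. D (D–F#–A) doesn't fit — on degree 7 E major would have D#dim (vii°). D is the degree-7 chord of E minor, so it is the borrowed bVII.

v, bVII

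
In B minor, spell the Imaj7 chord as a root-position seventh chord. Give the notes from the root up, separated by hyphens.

The root, B, is scale degree 1 — the same note in B minor and B major; only the chord quality changes. Building the major-seventh chord from the parallel major on B: B–D#–F#–A#.

B-D#-F#-A#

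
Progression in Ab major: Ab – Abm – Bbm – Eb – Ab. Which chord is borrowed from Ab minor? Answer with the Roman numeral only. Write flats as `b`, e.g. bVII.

Ab major has the diatonic set Ab, Bbm, Cm, Db, Eb, Fm, Gdim. Ab, Bbm and Eb all belong to that set. But Abm (Ab–Cb–Eb) is foreign: the diatonic I on degree 1 is Ab, whereas Abm comes from Ab minor. It is labeled i.

i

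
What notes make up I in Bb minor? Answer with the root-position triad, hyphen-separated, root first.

Bb-D-F

I is built on scale degree 1, which is Bb in both Bb minor and its parallel. Building the major chord from the parallel major on Bb: Bb–D–F.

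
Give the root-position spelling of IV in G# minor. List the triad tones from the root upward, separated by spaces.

The root, C#, is scale degree 4 — the same note in G# minor and G# major; only the chord quality changes. Stacking thirds in G# major on C# gives C#–E#–G#.

C# E# G#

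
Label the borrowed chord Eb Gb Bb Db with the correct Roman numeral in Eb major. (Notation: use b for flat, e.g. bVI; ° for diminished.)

Eb is scale degree 1 in Eb major. Eb–Gb–Bb–Db is a minor-seventh chord — the form found in Eb minor, not the diatonic I (Eb). Borrowed into Eb major it is written i7.

i7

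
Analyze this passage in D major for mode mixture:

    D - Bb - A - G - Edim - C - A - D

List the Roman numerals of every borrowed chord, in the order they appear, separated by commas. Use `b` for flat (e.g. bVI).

The diatonic triads in D major are D, Em, F#m, G, A, Bm, C#dim. Of the given chords, D, A and G are diatonic. But Bb (Bb–D–F) is foreign: the diatonic vi on degree 6 is Bm, whereas Bb comes from D minor. It is labeled bVI. But Edim (E–G–Bb) is foreign: the diatonic ii on degree 2 is Em, whereas Edim comes from D minor. It is labeled ii°. C (C–E–G) doesn't fit — on degree 7 D major would have C#dim (vii°). C is the degree-7 chord of D minor, so it is the borrowed bVII.

bVI, ii°, bVII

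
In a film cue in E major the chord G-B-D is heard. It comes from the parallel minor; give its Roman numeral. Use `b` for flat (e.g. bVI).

bIII

G is the lowered form of scale degree 3 in E major (the diatonic degree 3 is G#). G–B–D is a major chord — the form found in E minor, not the diatonic iii (G#m). Borrowed into E major it is written bIII.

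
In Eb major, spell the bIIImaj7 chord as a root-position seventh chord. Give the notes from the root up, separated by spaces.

The root of bIIImaj7 is the lowered 3rd degree: G becomes Gb. Building the major-seventh chord from the parallel minor on Gb: Gb–Bb–Db–F.

Gb Bb Db F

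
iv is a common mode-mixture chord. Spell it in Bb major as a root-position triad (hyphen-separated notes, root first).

iv is built on scale degree 4, which is Eb in both Bb major and its parallel. In Bb minor the chord on Eb is Eb–Gb–Bb.

Eb-Gb-Bb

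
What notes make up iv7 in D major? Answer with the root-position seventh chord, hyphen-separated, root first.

G-Bb-D-F

iv7 is built on scale degree 4, which is G in both D major and its parallel. In D minor the chord on G is G–Bb–D–F.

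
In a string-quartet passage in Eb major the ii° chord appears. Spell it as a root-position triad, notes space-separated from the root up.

The root, F, is scale degree 2 — the same note in Eb major and Eb minor; only the chord quality changes. Stacking thirds in Eb minor on F gives F–Ab–Cb.

F Ab Cb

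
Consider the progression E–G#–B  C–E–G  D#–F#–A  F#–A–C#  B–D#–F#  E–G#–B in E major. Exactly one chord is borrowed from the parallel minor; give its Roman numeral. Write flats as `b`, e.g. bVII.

bVI

In E major the diatonic chords are E, F#m, G#m, A, B, C#m, D#dim. E–G#–B = E, D#–F#–A = D#dim, F#–A–C# = F#m and B–D#–F# = B are all diatonic. C–E–G is not: scale degree 6 in E major carries C#m (vi). In E minor the chord on that degree is C, so here it functions as bVI, borrowed from the parallel minor.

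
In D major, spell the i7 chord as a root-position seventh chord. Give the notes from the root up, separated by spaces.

The root, D, is scale degree 1 — the same note in D major and D minor; only the chord quality changes. In D minor the chord on D is D–F–A–C.

D F A C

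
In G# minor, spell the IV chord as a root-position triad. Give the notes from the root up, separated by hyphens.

C#-E#-G#

The root, C#, is scale degree 4 — the same note in G# minor and G# major; only the chord quality changes. In G# major the chord on C# is C#–E#–G#.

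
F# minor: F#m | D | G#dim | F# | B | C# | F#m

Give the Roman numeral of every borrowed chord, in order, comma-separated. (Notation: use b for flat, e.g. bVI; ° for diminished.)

I, IV

F# minor has the diatonic set F#m, G#dim, A, Bm, C#, D, E (with V from harmonic minor). Of the given chords, F#m, D, G#dim and C# are diatonic. F# (F#–A#–C#) doesn't fit — on degree 1 F# minor would have F#m (i). F# is the degree-1 chord of F# major, so it is the borrowed I. B (B–D#–F#) doesn't fit — on degree 4 F# minor would have Bm (iv). B is the degree-4 chord of F# major, so it is the borrowed IV.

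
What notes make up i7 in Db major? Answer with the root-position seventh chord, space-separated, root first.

Db Fb Ab Cb

The root, Db, is scale degree 1 — the same note in Db major and Db minor; only the chord quality changes. Building the minor-seventh chord from the parallel minor on Db: Db–Fb–Ab–Cb.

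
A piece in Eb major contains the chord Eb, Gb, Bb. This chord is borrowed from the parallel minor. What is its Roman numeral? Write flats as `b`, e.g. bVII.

i

The root Eb is the diatonic 1st degree of Eb major; the borrowing shows in the chord quality. Eb–Gb–Bb is a minor chord — the form found in Eb minor, not the diatonic I (Eb). Borrowed into Eb major it is written i.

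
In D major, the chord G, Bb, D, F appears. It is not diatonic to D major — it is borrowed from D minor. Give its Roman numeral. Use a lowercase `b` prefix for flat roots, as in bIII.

iv7

The root G is the diatonic 4th degree of D major; the borrowing shows in the chord quality. Diatonically D major has G (IV) on that degree; G–Bb–D–F is instead the minor-seventh chord native to D minor, so it takes the label iv7.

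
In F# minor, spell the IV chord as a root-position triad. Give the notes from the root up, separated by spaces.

B D# F#

The root, B, is scale degree 4 — the same note in F# minor and F# major; only the chord quality changes. Building the major chord from the parallel major on B: B–D#–F#.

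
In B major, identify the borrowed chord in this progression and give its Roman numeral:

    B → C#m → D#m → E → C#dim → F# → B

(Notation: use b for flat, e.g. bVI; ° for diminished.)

B major has the diatonic set B, C#m, D#m, E, F#, G#m, A#dim. B, C#m, D#m, E and F# all belong to that set. But C#dim (C#–E–G) is foreign: the diatonic ii on degree 2 is C#m, whereas C#dim comes from B minor. It is labeled ii°.

ii°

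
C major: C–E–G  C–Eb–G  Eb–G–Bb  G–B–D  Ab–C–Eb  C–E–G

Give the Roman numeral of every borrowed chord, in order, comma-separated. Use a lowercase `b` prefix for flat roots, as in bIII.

i, bIII, bVI

C major has the diatonic set C, Dm, Em, F, G, Am, Bdim. C–E–G = C and G–B–D = G are both diatonic. C–Eb–G doesn't fit — on degree 1 C major would have C (I). Cm is the degree-1 chord of C minor, so it is the borrowed i. But Eb–G–Bb is foreign: the diatonic iii on degree 3 is Em, whereas Eb comes from C minor. It is labeled bIII. Ab–C–Eb doesn't fit — on degree 6 C major would have Am (vi). Ab is the degree-6 chord of C minor, so it is the borrowed bVI.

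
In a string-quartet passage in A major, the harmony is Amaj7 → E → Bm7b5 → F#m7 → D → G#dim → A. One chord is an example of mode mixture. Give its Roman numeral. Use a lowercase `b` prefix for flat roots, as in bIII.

A major has the diatonic set A, Bm, C#m, D, E, F#m, G#dim. Amaj7, E, F#m7, D, G#dim and A are all diatonic. Bm7b5 (B–D–F–A) is not: scale degree 2 in A major carries Bm (ii). In A minor the chord on that degree is Bm7b5, so here it functions as iiø7, borrowed from the parallel minor.

iiø7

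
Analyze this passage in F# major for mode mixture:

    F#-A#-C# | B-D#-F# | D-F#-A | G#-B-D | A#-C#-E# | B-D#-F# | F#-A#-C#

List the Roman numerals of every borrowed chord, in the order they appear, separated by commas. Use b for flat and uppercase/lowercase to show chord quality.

In F# major the diatonic chords are F#, G#m, A#m, B, C#, D#m, E#dim. Of the given chords, F#–A#–C# = F#, B–D#–F# = B and A#–C#–E# = A#m are diatonic. D–F#–A is not: scale degree 6 in F# major carries D#m (vi). In F# minor the chord on that degree is D, so here it functions as bVI, borrowed from the parallel minor. But G#–B–D is foreign: the diatonic ii on degree 2 is G#m, whereas G#dim comes from F# minor. It is labeled ii°.

bVI, ii°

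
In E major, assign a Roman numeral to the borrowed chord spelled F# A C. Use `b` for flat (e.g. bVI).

ii°

F# is scale degree 2 in E major. F#–A–C is a diminished chord — the form found in E minor, not the diatonic ii (F#m). Borrowed into E major it is written ii°.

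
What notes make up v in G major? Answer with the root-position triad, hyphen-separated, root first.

D-F-A

The root, D, is scale degree 5 — the same note in G major and G minor; only the chord quality changes. In G minor the chord on D is D–F–A.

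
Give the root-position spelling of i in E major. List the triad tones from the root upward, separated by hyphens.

E-G-B

i is built on scale degree 1, which is E in both E major and its parallel. In E minor the chord on E is E–G–B.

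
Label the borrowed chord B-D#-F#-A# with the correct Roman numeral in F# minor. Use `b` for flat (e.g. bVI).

The root B is the diatonic 4th degree of F# minor; the borrowing shows in the chord quality. Diatonically F# minor has Bm (iv) on that degree; B–D#–F#–A# is instead the major-seventh chord native to F# major, so it takes the label IVmaj7.

IVmaj7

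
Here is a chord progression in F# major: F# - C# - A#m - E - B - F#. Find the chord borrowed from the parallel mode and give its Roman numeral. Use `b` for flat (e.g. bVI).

bVII

The diatonic triads in F# major are F#, G#m, A#m, B, C#, D#m, E#dim. F#, C#, A#m and B all belong to that set. E (E–G#–B) doesn't fit — on degree 7 F# major would have E#dim (vii°). E is the degree-7 chord of F# minor, so it is the borrowed bVII.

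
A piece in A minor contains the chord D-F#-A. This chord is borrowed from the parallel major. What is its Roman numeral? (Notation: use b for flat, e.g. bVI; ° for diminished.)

IV

The root D is the diatonic 4th degree of A minor; the borrowing shows in the chord quality. The diatonic chord on degree 4 would be Dm (iv), but D–F#–A is the major chord from A major. As a borrowed chord it is labeled IV.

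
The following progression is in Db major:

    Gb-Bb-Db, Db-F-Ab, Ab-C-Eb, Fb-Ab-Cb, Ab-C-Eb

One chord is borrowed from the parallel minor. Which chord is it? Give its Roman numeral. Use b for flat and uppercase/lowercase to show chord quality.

bIII

Db major has the diatonic set Db, Ebm, Fm, Gb, Ab, Bbm, Cdim. Of the given chords, Gb–Bb–Db = Gb, Db–F–Ab = Db and Ab–C–Eb = Ab are diatonic. Fb–Ab–Cb doesn't fit — on degree 3 Db major would have Fm (iii). Fb is the degree-3 chord of Db minor, so it is the borrowed bIII.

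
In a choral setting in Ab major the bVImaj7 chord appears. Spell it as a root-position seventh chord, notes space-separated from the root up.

The root of bVImaj7 is the lowered 6th degree: F becomes Fb. Stacking thirds in Ab minor on Fb gives Fb–Ab–Cb–Eb.

Fb Ab Cb Eb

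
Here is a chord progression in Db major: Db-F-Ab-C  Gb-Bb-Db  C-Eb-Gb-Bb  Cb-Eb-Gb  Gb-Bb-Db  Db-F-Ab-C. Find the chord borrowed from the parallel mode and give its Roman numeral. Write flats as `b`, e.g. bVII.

Db major has the diatonic set Db, Ebm, Fm, Gb, Ab, Bbm, Cdim. Db–F–Ab–C = Dbmaj7, Gb–Bb–Db = Gb and C–Eb–Gb–Bb = Cm7b5 are all diatonic. Cb–Eb–Gb doesn't fit — on degree 7 Db major would have Cdim (vii°). Cb is the degree-7 chord of Db minor, so it is the borrowed bVII.

bVII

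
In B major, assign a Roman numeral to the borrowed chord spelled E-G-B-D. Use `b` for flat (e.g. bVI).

The root E is the diatonic 4th degree of B major; the borrowing shows in the chord quality. Diatonically B major has E (IV) on that degree; E–G–B–D is instead the minor-seventh chord native to B minor, so it takes the label iv7.

iv7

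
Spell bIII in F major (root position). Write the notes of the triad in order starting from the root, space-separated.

bIII is built on the lowered scale degree 3. In F major degree 3 is A; lowered it becomes Ab. Stacking thirds in F minor on Ab gives Ab–C–Eb.

Ab C Eb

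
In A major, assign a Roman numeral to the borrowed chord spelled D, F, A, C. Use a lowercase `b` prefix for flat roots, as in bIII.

The root D is the diatonic 4th degree of A major; the borrowing shows in the chord quality. Diatonically A major has D (IV) on that degree; D–F–A–C is instead the minor-seventh chord native to A minor, so it takes the label iv7.

iv7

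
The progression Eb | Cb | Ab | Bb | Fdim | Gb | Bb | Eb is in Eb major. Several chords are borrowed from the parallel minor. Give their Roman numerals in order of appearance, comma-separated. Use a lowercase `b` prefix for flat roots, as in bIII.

The diatonic triads in Eb major are Eb, Fm, Gm, Ab, Bb, Cm, Ddim. Eb, Ab and Bb all belong to that set. Cb (Cb–Eb–Gb) is not: scale degree 6 in Eb major carries Cm (vi). In Eb minor the chord on that degree is Cb, so here it functions as bVI, borrowed from the parallel minor. But Fdim (F–Ab–Cb) is foreign: the diatonic ii on degree 2 is Fm, whereas Fdim comes from Eb minor. It is labeled ii°. Gb (Gb–Bb–Db) doesn't fit — on degree 3 Eb major would have Gm (iii). Gb is the degree-3 chord of Eb minor, so it is the borrowed bIII.

bVI, ii°, bIII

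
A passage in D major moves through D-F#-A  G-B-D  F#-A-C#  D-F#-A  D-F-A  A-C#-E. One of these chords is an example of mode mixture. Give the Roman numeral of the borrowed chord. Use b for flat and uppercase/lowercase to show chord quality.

i

The diatonic triads in D major are D, Em, F#m, G, A, Bm, C#dim. D–F#–A = D, G–B–D = G, F#–A–C# = F#m and A–C#–E = A are all diatonic. But D–F–A is foreign: the diatonic I on degree 1 is D, whereas Dm comes from D minor. It is labeled i.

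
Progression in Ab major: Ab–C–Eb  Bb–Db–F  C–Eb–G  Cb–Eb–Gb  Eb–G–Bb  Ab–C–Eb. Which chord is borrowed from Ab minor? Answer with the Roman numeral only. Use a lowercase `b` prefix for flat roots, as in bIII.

In Ab major the diatonic chords are Ab, Bbm, Cm, Db, Eb, Fm, Gdim. Of the given chords, Ab–C–Eb = Ab, Bb–Db–F = Bbm, C–Eb–G = Cm and Eb–G–Bb = Eb are diatonic. But Cb–Eb–Gb is foreign: the diatonic iii on degree 3 is Cm, whereas Cb comes from Ab minor. It is labeled bIII.

bIII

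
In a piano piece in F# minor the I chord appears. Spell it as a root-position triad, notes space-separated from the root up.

The root, F#, is scale degree 1 — the same note in F# minor and F# major; only the chord quality changes. Building the major chord from the parallel major on F#: F#–A#–C#.

F# A# C#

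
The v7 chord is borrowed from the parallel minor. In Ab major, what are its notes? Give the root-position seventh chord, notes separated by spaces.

Eb Gb Bb Db

The root, Eb, is scale degree 5 — the same note in Ab major and Ab minor; only the chord quality changes. In Ab minor the chord on Eb is Eb–Gb–Bb–Db.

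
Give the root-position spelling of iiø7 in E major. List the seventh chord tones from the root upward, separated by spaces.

The root, F#, is scale degree 2 — the same note in E major and E minor; only the chord quality changes. Stacking thirds in E minor on F# gives F#–A–C–E.

F# A C E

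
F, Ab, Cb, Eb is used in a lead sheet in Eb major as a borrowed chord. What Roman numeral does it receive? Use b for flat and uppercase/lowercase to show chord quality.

iiø7

F is scale degree 2 in Eb major. Diatonically Eb major has Fm (ii) on that degree; F–Ab–Cb–Eb is instead the half-diminished-seventh chord native to Eb minor, so it takes the label iiø7.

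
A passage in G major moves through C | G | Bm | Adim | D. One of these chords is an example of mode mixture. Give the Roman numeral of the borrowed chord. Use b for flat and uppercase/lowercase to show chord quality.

The diatonic triads in G major are G, Am, Bm, C, D, Em, F#dim. C, G, Bm and D are all diatonic. Adim (A–C–Eb) is not: scale degree 2 in G major carries Am (ii). In G minor the chord on that degree is Adim, so here it functions as ii°, borrowed from the parallel minor.

ii°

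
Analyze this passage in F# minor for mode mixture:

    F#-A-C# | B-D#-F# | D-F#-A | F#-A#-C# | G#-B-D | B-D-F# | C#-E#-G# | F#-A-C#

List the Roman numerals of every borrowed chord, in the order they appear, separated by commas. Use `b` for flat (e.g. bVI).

The diatonic triads in F# minor (with V from harmonic minor) are F#m, G#dim, A, Bm, C#, D, E. F#–A–C# = F#m, D–F#–A = D, G#–B–D = G#dim, B–D–F# = Bm and C#–E#–G# = C# are all diatonic. B–D#–F# doesn't fit — on degree 4 F# minor would have Bm (iv). B is the degree-4 chord of F# major, so it is the borrowed IV. F#–A#–C# is not: scale degree 1 in F# minor carries F#m (i). In F# major the chord on that degree is F#, so here it functions as I, borrowed from the parallel major.

IV, I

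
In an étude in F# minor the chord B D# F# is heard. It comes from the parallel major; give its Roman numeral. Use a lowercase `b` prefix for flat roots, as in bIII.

B is scale degree 4 in F# minor. Diatonically F# minor has Bm (iv) on that degree; B–D#–F# is instead the major chord native to F# major, so it takes the label IV.

IV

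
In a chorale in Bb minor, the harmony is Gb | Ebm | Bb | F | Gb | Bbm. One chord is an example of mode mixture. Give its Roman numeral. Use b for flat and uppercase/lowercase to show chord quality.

I

Bb minor has the diatonic set Bbm, Cdim, Db, Ebm, F, Gb, Ab (with V from harmonic minor). Gb, Ebm, F and Bbm all belong to that set. Bb (Bb–D–F) doesn't fit — on degree 1 Bb minor would have Bbm (i). Bb is the degree-1 chord of Bb major, so it is the borrowed I.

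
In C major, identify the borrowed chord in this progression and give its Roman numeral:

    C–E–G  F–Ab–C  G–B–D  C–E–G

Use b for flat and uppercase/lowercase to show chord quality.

The diatonic triads in C major are C, Dm, Em, F, G, Am, Bdim. C–E–G = C and G–B–D = G are both diatonic. F–Ab–C is not: scale degree 4 in C major carries F (IV). In C minor the chord on that degree is Fm, so here it functions as iv, borrowed from the parallel minor.

iv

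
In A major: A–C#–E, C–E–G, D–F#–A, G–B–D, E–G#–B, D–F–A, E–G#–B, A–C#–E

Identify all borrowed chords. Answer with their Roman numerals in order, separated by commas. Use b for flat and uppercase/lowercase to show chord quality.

A major has the diatonic set A, Bm, C#m, D, E, F#m, G#dim. A–C#–E = A, D–F#–A = D and E–G#–B = E all belong to that set. But C–E–G is foreign: the diatonic iii on degree 3 is C#m, whereas C comes from A minor. It is labeled bIII. G–B–D is not: scale degree 7 in A major carries G#dim (vii°). In A minor the chord on that degree is G, so here it functions as bVII, borrowed from the parallel minor. D–F–A doesn't fit — on degree 4 A major would have D (IV). Dm is the degree-4 chord of A minor, so it is the borrowed iv.

bIII, bVII, iv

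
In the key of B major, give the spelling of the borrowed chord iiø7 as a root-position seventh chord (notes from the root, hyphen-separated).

C#-E-G-B

The root, C#, is scale degree 2 — the same note in B major and B minor; only the chord quality changes. Building the half-diminished-seventh chord from the parallel minor on C#: C#–E–G–B.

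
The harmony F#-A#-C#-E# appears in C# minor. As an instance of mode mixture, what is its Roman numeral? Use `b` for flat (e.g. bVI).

IVmaj7

F# is scale degree 4 in C# minor. Diatonically C# minor has F#m (iv) on that degree; F#–A#–C#–E# is instead the major-seventh chord native to C# major, so it takes the label IVmaj7.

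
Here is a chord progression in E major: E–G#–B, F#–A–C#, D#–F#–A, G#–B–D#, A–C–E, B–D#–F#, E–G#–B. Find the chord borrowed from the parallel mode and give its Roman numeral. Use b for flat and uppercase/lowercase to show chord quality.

iv

E major has the diatonic set E, F#m, G#m, A, B, C#m, D#dim. E–G#–B = E, F#–A–C# = F#m, D#–F#–A = D#dim, G#–B–D# = G#m and B–D#–F# = B all belong to that set. A–C–E doesn't fit — on degree 4 E major would have A (IV). Am is the degree-4 chord of E minor, so it is the borrowed iv.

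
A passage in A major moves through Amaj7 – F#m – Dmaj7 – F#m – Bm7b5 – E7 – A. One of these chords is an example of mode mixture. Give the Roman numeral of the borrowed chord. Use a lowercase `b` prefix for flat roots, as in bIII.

A major has the diatonic set A, Bm, C#m, D, E, F#m, G#dim. Of the given chords, Amaj7, F#m, Dmaj7, E7 and A are diatonic. But Bm7b5 (B–D–F–A) is foreign: the diatonic ii on degree 2 is Bm, whereas Bm7b5 comes from A minor. It is labeled iiø7.

iiø7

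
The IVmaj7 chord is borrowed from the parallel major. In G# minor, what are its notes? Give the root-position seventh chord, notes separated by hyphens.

IVmaj7 is built on scale degree 4, which is C# in both G# minor and its parallel. In G# major the chord on C# is C#–E#–G#–B#.

C#-E#-G#-B#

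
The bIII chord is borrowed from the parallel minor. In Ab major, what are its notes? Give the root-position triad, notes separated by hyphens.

Cb-Eb-Gb

bIII is built on the lowered scale degree 3. In Ab major degree 3 is C; lowered it becomes Cb. In Ab minor the chord on Cb is Cb–Eb–Gb.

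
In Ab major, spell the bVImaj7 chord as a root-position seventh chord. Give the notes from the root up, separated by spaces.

bVImaj7 is built on the lowered scale degree 6. In Ab major degree 6 is F; lowered it becomes Fb. In Ab minor the chord on Fb is Fb–Ab–Cb–Eb.

Fb Ab Cb Eb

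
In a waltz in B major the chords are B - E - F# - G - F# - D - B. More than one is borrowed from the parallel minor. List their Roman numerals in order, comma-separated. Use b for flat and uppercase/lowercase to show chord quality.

bVI, bIII

B major has the diatonic set B, C#m, D#m, E, F#, G#m, A#dim. B, E and F# all belong to that set. G (G–B–D) doesn't fit — on degree 6 B major would have G#m (vi). G is the degree-6 chord of B minor, so it is the borrowed bVI. D (D–F#–A) doesn't fit — on degree 3 B major would have D#m (iii). D is the degree-3 chord of B minor, so it is the borrowed bIII.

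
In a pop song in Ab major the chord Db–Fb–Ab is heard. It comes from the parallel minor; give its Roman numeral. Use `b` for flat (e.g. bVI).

The root Db is the diatonic 4th degree of Ab major; the borrowing shows in the chord quality. Db–Fb–Ab is a minor chord — the form found in Ab minor, not the diatonic IV (Db). Borrowed into Ab major it is written iv.

iv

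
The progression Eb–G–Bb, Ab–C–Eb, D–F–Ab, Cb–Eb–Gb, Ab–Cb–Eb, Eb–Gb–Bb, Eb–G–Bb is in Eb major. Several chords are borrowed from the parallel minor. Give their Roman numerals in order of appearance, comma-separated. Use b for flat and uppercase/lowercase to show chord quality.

bVI, iv, i

The diatonic triads in Eb major are Eb, Fm, Gm, Ab, Bb, Cm, Ddim. Eb–G–Bb = Eb, Ab–C–Eb = Ab and D–F–Ab = Ddim are all diatonic. Cb–Eb–Gb is not: scale degree 6 in Eb major carries Cm (vi). In Eb minor the chord on that degree is Cb, so here it functions as bVI, borrowed from the parallel minor. But Ab–Cb–Eb is foreign: the diatonic IV on degree 4 is Ab, whereas Abm comes from Eb minor. It is labeled iv. Eb–Gb–Bb doesn't fit — on degree 1 Eb major would have Eb (I). Ebm is the degree-1 chord of Eb minor, so it is the borrowed i.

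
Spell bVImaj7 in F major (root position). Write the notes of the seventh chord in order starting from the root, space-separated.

bVImaj7 is built on the lowered scale degree 6. In F major degree 6 is D; lowered it becomes Db. Building the major-seventh chord from the parallel minor on Db: Db–F–Ab–C.

Db F Ab C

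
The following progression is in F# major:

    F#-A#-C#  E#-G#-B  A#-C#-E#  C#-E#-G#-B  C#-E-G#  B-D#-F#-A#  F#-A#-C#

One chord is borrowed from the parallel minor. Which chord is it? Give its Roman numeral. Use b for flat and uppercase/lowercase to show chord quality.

v

The diatonic triads in F# major are F#, G#m, A#m, B, C#, D#m, E#dim. F#–A#–C# = F#, E#–G#–B = E#dim, A#–C#–E# = A#m, C#–E#–G#–B = C#7 and B–D#–F#–A# = Bmaj7 all belong to that set. But C#–E–G# is foreign: the diatonic V on degree 5 is C#, whereas C#m comes from F# minor. It is labeled v.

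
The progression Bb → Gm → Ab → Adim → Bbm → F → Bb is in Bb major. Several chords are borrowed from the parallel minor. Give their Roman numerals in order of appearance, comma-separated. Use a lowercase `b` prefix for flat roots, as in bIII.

bVII, i

Bb major has the diatonic set Bb, Cm, Dm, Eb, F, Gm, Adim. Bb, Gm, Adim and F are all diatonic. Ab (Ab–C–Eb) is not: scale degree 7 in Bb major carries Adim (vii°). In Bb minor the chord on that degree is Ab, so here it functions as bVII, borrowed from the parallel minor. Bbm (Bb–Db–F) is not: scale degree 1 in Bb major carries Bb (I). In Bb minor the chord on that degree is Bbm, so here it functions as i, borrowed from the parallel minor.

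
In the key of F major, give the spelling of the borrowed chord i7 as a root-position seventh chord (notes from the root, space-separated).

The root, F, is scale degree 1 — the same note in F major and F minor; only the chord quality changes. In F minor the chord on F is F–Ab–C–Eb.

F Ab C Eb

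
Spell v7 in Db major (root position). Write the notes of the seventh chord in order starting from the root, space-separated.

v7 is built on scale degree 5, which is Ab in both Db major and its parallel. Building the minor-seventh chord from the parallel minor on Ab: Ab–Cb–Eb–Gb.

Ab Cb Eb Gb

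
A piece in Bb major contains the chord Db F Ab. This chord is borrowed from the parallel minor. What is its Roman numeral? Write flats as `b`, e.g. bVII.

The root Db is the lowered 3rd scale degree — diatonically Bb major has D there. The diatonic chord on degree 3 would be Dm (iii), but Db–F–Ab is the major chord from Bb minor. As a borrowed chord it is labeled bIII.

bIII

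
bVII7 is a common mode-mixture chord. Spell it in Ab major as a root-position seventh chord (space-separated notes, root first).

Gb Bb Db Fb

The root of bVII7 is the lowered 7th degree: G becomes Gb. Building the dominant-seventh chord from the parallel minor on Gb: Gb–Bb–Db–Fb.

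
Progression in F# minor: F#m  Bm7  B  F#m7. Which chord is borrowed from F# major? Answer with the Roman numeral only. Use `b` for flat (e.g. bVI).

The diatonic triads in F# minor (with V from harmonic minor) are F#m, G#dim, A, Bm, C#, D, E. F#m, Bm7 and F#m7 all belong to that set. But B (B–D#–F#) is foreign: the diatonic iv on degree 4 is Bm, whereas B comes from F# major. It is labeled IV.

IV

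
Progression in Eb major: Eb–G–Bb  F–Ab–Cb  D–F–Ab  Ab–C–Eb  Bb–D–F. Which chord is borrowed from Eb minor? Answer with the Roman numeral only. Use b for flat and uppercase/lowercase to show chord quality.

Eb major has the diatonic set Eb, Fm, Gm, Ab, Bb, Cm, Ddim. Of the given chords, Eb–G–Bb = Eb, D–F–Ab = Ddim, Ab–C–Eb = Ab and Bb–D–F = Bb are diatonic. F–Ab–Cb doesn't fit — on degree 2 Eb major would have Fm (ii). Fdim is the degree-2 chord of Eb minor, so it is the borrowed ii°.

ii°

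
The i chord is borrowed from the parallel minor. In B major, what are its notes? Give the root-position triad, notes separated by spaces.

i is built on scale degree 1, which is B in both B major and its parallel. In B minor the chord on B is B–D–F#.

B D F#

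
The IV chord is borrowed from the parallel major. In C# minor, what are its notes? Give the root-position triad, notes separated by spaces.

F# A# C#

IV is built on scale degree 4, which is F# in both C# minor and its parallel. In C# major the chord on F# is F#–A#–C#.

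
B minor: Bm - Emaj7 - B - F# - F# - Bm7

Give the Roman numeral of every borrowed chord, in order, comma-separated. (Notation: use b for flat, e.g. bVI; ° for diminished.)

In B minor (with V from harmonic minor) the diatonic chords are Bm, C#dim, D, Em, F#, G, A. Of the given chords, Bm, F# and Bm7 are diatonic. But Emaj7 (E–G#–B–D#) is foreign: the diatonic iv on degree 4 is Em, whereas Emaj7 comes from B major. It is labeled IVmaj7. B (B–D#–F#) is not: scale degree 1 in B minor carries Bm (i). In B major the chord on that degree is B, so here it functions as I, borrowed from the parallel major.

IVmaj7, I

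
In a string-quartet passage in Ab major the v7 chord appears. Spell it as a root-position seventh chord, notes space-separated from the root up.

Eb Gb Bb Db

The root, Eb, is scale degree 5 — the same note in Ab major and Ab minor; only the chord quality changes. In Ab minor the chord on Eb is Eb–Gb–Bb–Db.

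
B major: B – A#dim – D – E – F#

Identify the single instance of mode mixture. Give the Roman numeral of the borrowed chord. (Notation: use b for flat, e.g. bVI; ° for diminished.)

B major has the diatonic set B, C#m, D#m, E, F#, G#m, A#dim. Of the given chords, B, A#dim, E and F# are diatonic. But D (D–F#–A) is foreign: the diatonic iii on degree 3 is D#m, whereas D comes from B minor. It is labeled bIII.

bIII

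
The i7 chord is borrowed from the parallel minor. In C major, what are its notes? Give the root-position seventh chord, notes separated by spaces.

i7 is built on scale degree 1, which is C in both C major and its parallel. Stacking thirds in C minor on C gives C–Eb–G–Bb.

C Eb G Bb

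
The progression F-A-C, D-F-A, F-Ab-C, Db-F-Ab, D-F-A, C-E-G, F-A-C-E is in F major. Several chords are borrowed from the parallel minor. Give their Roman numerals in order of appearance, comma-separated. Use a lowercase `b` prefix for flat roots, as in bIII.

F major has the diatonic set F, Gm, Am, Bb, C, Dm, Edim. F–A–C = F, D–F–A = Dm, C–E–G = C and F–A–C–E = Fmaj7 are all diatonic. F–Ab–C doesn't fit — on degree 1 F major would have F (I). Fm is the degree-1 chord of F minor, so it is the borrowed i. Db–F–Ab doesn't fit — on degree 6 F major would have Dm (vi). Db is the degree-6 chord of F minor, so it is the borrowed bVI.

i, bVI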